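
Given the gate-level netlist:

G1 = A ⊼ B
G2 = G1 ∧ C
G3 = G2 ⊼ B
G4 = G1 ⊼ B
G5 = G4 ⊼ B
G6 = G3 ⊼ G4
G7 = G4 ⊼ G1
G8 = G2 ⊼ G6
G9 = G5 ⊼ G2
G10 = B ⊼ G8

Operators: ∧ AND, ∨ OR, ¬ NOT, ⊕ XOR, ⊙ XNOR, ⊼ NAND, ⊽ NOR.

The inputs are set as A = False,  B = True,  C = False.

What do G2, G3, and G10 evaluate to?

G1 = A NAND B = False NAND True = True
G2 = G1 AND C = True AND False = False
G3 = G2 NAND B = False NAND True = True
G4 = G1 NAND B = True NAND True = False
G6 = G3 NAND G4 = True NAND False = True
G8 = G2 NAND G6 = False NAND True = True
G10 = B NAND G8 = True NAND True = False

G2 = False, G3 = True, G10 = False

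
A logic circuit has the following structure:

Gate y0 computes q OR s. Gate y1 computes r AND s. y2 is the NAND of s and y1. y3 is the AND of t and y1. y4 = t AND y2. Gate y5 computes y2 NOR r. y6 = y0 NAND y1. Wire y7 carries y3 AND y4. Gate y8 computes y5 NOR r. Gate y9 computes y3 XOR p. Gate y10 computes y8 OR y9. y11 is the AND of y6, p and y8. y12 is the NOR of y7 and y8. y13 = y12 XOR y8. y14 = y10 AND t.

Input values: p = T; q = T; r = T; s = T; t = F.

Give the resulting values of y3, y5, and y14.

y1 = r AND s = T AND T = T
y2 = s NAND y1 = T NAND T = F
y3 = t AND y1 = F AND T = F
y5 = y2 NOR r = F NOR T = F
y8 = y5 NOR r = F NOR T = F
y9 = y3 XOR p = F XOR T = T
y10 = y8 OR y9 = F OR T = T
y14 = y10 AND t = T AND F = F

y3 = F; y5 = F; y14 = F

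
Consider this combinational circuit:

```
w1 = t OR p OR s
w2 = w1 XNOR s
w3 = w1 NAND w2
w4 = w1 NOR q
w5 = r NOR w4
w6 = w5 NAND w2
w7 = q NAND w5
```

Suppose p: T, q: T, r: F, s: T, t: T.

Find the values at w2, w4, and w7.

w2 = T, w4 = F, w7 = F

w1 = t OR p OR s = T OR T OR T = T
w2 = w1 XNOR s = T XNOR T = T
w4 = w1 NOR q = T NOR T = F
w5 = r NOR w4 = F NOR F = T
w7 = q NAND w5 = T NAND T = F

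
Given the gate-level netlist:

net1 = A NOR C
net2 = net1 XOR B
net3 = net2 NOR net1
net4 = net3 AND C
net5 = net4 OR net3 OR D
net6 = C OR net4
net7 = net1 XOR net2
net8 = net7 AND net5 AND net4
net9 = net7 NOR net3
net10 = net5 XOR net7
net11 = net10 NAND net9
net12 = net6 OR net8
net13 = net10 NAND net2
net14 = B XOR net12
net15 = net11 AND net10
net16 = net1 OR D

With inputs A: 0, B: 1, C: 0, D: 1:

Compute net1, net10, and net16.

net1 = A NOR C = 0 NOR 0 = 1
net2 = net1 XOR B = 1 XOR 1 = 0
net3 = net2 NOR net1 = 0 NOR 1 = 0
net4 = net3 AND C = 0 AND 0 = 0
net5 = net4 OR net3 OR D = 0 OR 0 OR 1 = 1
net7 = net1 XOR net2 = 1 XOR 0 = 1
net10 = net5 XOR net7 = 1 XOR 1 = 0
net16 = net1 OR D = 1 OR 1 = 1

net1 = 1, net10 = 0, net16 = 1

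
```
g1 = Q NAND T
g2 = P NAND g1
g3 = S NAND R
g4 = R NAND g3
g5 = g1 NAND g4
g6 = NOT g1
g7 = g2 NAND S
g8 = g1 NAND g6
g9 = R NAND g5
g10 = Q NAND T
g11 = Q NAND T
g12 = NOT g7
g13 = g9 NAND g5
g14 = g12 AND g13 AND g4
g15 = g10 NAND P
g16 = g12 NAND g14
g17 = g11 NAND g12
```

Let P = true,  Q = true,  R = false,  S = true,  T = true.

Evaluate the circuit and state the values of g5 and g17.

g5 = true, g17 = true

g1 = Q NAND T = true NAND true = false
g2 = P NAND g1 = true NAND false = true
g3 = S NAND R = true NAND false = true
g4 = R NAND g3 = false NAND true = true
g5 = g1 NAND g4 = false NAND true = true
g7 = g2 NAND S = true NAND true = false
g11 = Q NAND T = true NAND true = false
g12 = NOT g7 = NOT false = true
g17 = g11 NAND g12 = false NAND true = true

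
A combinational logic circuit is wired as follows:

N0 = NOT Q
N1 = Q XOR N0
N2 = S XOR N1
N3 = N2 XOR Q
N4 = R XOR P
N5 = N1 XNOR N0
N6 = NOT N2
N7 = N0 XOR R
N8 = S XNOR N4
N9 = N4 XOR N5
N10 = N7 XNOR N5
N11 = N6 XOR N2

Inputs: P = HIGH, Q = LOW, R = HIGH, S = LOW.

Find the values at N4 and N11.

N4 = LOW; N11 = HIGH

N0 = NOT Q = NOT LOW = HIGH
N1 = Q XOR N0 = LOW XOR HIGH = HIGH
N2 = S XOR N1 = LOW XOR HIGH = HIGH
N4 = R XOR P = HIGH XOR HIGH = LOW
N6 = NOT N2 = NOT HIGH = LOW
N11 = N6 XOR N2 = LOW XOR HIGH = HIGH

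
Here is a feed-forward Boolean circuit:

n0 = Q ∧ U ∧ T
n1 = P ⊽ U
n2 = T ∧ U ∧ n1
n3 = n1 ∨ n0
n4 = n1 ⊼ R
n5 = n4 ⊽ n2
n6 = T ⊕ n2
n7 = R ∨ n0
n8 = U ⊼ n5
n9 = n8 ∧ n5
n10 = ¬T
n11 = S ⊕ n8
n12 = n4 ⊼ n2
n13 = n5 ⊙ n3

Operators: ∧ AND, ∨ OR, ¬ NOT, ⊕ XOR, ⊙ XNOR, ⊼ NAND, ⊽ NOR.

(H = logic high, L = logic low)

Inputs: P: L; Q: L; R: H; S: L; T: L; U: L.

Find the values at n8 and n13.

n0 = Q AND U AND T = L AND L AND L = L
n1 = P NOR U = L NOR L = H
n2 = T AND U AND n1 = L AND L AND H = L
n3 = n1 OR n0 = H OR L = H
n4 = n1 NAND R = H NAND H = L
n5 = n4 NOR n2 = L NOR L = H
n8 = U NAND n5 = L NAND H = H
n13 = n5 XNOR n3 = H XNOR H = H

n8 = H, n13 = H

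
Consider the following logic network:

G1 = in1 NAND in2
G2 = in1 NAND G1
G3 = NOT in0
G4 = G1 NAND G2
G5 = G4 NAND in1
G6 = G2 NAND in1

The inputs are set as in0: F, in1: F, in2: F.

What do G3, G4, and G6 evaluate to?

G1 = in1 NAND in2 = F NAND F = T
G2 = in1 NAND G1 = F NAND T = T
G3 = NOT in0 = NOT F = T
G4 = G1 NAND G2 = T NAND T = F
G6 = G2 NAND in1 = T NAND F = T

G3 = T  G4 = F  G6 = T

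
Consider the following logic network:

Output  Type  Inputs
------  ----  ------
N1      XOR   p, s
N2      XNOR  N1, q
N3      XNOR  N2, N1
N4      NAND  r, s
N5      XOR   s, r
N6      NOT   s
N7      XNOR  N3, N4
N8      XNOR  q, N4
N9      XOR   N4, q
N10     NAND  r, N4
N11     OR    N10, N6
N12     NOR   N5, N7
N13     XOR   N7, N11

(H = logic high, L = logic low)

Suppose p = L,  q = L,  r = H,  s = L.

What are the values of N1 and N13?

N1 = p XOR s = L XOR L = L
N2 = N1 XNOR q = L XNOR L = H
N3 = N2 XNOR N1 = H XNOR L = L
N4 = r NAND s = H NAND L = H
N6 = NOT s = NOT L = H
N7 = N3 XNOR N4 = L XNOR H = L
N10 = r NAND N4 = H NAND H = L
N11 = N10 OR N6 = L OR H = H
N13 = N7 XOR N11 = L XOR H = H

N1 = L  N13 = H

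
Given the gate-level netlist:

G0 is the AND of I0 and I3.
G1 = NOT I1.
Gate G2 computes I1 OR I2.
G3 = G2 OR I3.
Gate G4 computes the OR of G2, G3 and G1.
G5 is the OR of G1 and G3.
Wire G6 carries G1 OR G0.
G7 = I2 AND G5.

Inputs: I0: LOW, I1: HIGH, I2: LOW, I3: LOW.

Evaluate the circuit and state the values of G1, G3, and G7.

G1 = LOW  G3 = HIGH  G7 = LOW

G1 = NOT I1 = NOT HIGH = LOW
G2 = I1 OR I2 = HIGH OR LOW = HIGH
G3 = G2 OR I3 = HIGH OR LOW = HIGH
G5 = G1 OR G3 = LOW OR HIGH = HIGH
G7 = I2 AND G5 = LOW AND HIGH = LOW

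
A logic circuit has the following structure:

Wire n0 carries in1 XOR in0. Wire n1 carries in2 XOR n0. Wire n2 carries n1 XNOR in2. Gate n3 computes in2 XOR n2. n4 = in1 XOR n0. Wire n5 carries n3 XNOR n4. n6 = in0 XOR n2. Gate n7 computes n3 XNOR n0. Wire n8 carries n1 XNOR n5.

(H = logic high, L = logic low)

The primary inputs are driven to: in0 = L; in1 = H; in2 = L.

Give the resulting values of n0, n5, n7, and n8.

n0 = in1 XOR in0 = H XOR L = H
n1 = in2 XOR n0 = L XOR H = H
n2 = n1 XNOR in2 = H XNOR L = L
n3 = in2 XOR n2 = L XOR L = L
n4 = in1 XOR n0 = H XOR H = L
n5 = n3 XNOR n4 = L XNOR L = H
n7 = n3 XNOR n0 = L XNOR H = L
n8 = n1 XNOR n5 = H XNOR H = H

n0 = H, n5 = H, n7 = L, n8 = H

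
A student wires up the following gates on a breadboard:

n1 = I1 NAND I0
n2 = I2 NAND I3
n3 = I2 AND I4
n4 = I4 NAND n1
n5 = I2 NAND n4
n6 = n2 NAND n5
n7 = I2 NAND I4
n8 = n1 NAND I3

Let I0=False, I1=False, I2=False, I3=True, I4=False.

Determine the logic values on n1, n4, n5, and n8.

n1 = I1 NAND I0 = False NAND False = True
n4 = I4 NAND n1 = False NAND True = True
n5 = I2 NAND n4 = False NAND True = True
n8 = n1 NAND I3 = True NAND True = False

n1 = True, n4 = True, n5 = True, n8 = False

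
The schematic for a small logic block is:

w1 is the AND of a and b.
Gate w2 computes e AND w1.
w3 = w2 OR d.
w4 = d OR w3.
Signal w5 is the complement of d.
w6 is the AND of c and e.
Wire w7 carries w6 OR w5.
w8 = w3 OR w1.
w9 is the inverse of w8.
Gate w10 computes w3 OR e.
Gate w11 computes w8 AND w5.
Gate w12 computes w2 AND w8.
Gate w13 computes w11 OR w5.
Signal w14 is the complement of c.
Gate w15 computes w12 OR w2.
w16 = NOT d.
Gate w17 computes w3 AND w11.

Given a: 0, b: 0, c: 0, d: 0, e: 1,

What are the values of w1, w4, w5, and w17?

w1 = 0, w4 = 0, w5 = 1, w17 = 0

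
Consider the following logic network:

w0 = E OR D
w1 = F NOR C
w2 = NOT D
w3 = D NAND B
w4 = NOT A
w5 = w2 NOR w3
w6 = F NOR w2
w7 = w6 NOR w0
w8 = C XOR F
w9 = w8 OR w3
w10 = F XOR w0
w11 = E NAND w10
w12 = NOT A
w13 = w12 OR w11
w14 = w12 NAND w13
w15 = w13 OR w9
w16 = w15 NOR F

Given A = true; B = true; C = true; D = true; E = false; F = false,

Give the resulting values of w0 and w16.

w0 = true; w16 = false

w0 = E OR D = false OR true = true
w3 = D NAND B = true NAND true = false
w8 = C XOR F = true XOR false = true
w9 = w8 OR w3 = true OR false = true
w10 = F XOR w0 = false XOR true = true
w11 = E NAND w10 = false NAND true = true
w12 = NOT A = NOT true = false
w13 = w12 OR w11 = false OR true = true
w15 = w13 OR w9 = true OR true = true
w16 = w15 NOR F = true NOR false = false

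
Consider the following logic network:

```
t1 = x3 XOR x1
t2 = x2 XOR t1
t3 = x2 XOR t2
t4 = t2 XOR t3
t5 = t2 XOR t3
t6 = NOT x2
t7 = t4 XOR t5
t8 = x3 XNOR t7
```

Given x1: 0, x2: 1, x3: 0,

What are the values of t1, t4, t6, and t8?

t1 = x3 XOR x1 = 0 XOR 0 = 0
t2 = x2 XOR t1 = 1 XOR 0 = 1
t3 = x2 XOR t2 = 1 XOR 1 = 0
t4 = t2 XOR t3 = 1 XOR 0 = 1
t5 = t2 XOR t3 = 1 XOR 0 = 1
t6 = NOT x2 = NOT 1 = 0
t7 = t4 XOR t5 = 1 XOR 1 = 0
t8 = x3 XNOR t7 = 0 XNOR 0 = 1

t1 = 0  t4 = 1  t6 = 0  t8 = 1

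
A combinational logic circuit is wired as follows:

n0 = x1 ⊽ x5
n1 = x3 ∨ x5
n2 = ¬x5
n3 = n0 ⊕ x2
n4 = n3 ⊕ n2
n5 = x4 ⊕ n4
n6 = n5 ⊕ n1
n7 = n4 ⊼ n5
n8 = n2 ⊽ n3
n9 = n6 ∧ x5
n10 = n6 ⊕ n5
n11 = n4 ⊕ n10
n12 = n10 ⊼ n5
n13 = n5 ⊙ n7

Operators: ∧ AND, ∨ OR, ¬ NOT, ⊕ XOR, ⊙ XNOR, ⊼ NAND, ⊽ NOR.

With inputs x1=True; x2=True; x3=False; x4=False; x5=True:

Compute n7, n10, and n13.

n7 = False  n10 = True  n13 = False

n0 = x1 NOR x5 = True NOR True = False
n1 = x3 OR x5 = False OR True = True
n2 = NOT x5 = NOT True = False
n3 = n0 XOR x2 = False XOR True = True
n4 = n3 XOR n2 = True XOR False = True
n5 = x4 XOR n4 = False XOR True = True
n6 = n5 XOR n1 = True XOR True = False
n7 = n4 NAND n5 = True NAND True = False
n10 = n6 XOR n5 = False XOR True = True
n13 = n5 XNOR n7 = True XNOR False = False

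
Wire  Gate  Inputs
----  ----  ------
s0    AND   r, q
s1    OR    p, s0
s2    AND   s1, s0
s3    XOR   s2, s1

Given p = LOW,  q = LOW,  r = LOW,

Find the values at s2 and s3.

s0 = r AND q = LOW AND LOW = LOW
s1 = p OR s0 = LOW OR LOW = LOW
s2 = s1 AND s0 = LOW AND LOW = LOW
s3 = s2 XOR s1 = LOW XOR LOW = LOW

s2 = LOW, s3 = LOW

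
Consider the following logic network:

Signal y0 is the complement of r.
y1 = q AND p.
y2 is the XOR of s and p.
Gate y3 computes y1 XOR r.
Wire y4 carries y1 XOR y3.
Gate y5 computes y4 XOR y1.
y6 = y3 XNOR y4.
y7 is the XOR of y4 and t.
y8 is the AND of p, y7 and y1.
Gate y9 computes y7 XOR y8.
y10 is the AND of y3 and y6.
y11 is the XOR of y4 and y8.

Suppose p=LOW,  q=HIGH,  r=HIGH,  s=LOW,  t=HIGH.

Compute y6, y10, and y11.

y6 = HIGH  y10 = HIGH  y11 = HIGH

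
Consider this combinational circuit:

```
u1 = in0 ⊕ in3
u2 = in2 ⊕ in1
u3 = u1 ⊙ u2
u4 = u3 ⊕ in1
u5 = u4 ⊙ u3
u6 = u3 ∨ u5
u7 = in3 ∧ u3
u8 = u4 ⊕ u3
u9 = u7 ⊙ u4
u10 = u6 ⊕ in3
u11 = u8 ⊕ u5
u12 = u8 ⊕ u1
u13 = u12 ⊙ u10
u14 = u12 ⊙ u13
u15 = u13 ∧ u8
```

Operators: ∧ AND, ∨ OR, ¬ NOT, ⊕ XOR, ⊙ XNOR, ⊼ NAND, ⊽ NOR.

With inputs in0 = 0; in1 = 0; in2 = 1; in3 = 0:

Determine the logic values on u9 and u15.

u1 = in0 XOR in3 = 0 XOR 0 = 0
u2 = in2 XOR in1 = 1 XOR 0 = 1
u3 = u1 XNOR u2 = 0 XNOR 1 = 0
u4 = u3 XOR in1 = 0 XOR 0 = 0
u5 = u4 XNOR u3 = 0 XNOR 0 = 1
u6 = u3 OR u5 = 0 OR 1 = 1
u7 = in3 AND u3 = 0 AND 0 = 0
u8 = u4 XOR u3 = 0 XOR 0 = 0
u9 = u7 XNOR u4 = 0 XNOR 0 = 1
u10 = u6 XOR in3 = 1 XOR 0 = 1
u12 = u8 XOR u1 = 0 XOR 0 = 0
u13 = u12 XNOR u10 = 0 XNOR 1 = 0
u15 = u13 AND u8 = 0 AND 0 = 0

u9 = 1  u15 = 0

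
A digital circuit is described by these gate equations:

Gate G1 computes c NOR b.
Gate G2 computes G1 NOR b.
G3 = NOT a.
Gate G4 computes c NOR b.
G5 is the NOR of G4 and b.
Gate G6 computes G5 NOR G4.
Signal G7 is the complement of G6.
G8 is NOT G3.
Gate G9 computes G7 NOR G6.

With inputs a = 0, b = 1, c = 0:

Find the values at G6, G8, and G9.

G3 = NOT a = NOT 0 = 1
G4 = c NOR b = 0 NOR 1 = 0
G5 = G4 NOR b = 0 NOR 1 = 0
G6 = G5 NOR G4 = 0 NOR 0 = 1
G7 = NOT G6 = NOT 1 = 0
G8 = NOT G3 = NOT 1 = 0
G9 = G7 NOR G6 = 0 NOR 1 = 0

G6 = 1  G8 = 0  G9 = 0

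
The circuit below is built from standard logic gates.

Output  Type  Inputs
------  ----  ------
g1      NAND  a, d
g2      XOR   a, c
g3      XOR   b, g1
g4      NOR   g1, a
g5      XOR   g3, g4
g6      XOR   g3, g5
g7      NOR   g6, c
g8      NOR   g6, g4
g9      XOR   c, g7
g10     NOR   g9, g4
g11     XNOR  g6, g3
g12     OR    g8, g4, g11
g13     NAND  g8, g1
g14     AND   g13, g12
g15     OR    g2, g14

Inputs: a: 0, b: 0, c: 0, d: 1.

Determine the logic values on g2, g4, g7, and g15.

g2 = 0; g4 = 0; g7 = 1; g15 = 0

g1 = a NAND d = 0 NAND 1 = 1
g2 = a XOR c = 0 XOR 0 = 0
g3 = b XOR g1 = 0 XOR 1 = 1
g4 = g1 NOR a = 1 NOR 0 = 0
g5 = g3 XOR g4 = 1 XOR 0 = 1
g6 = g3 XOR g5 = 1 XOR 1 = 0
g7 = g6 NOR c = 0 NOR 0 = 1
g8 = g6 NOR g4 = 0 NOR 0 = 1
g11 = g6 XNOR g3 = 0 XNOR 1 = 0
g12 = g8 OR g4 OR g11 = 1 OR 0 OR 0 = 1
g13 = g8 NAND g1 = 1 NAND 1 = 0
g14 = g13 AND g12 = 0 AND 1 = 0
g15 = g2 OR g14 = 0 OR 0 = 0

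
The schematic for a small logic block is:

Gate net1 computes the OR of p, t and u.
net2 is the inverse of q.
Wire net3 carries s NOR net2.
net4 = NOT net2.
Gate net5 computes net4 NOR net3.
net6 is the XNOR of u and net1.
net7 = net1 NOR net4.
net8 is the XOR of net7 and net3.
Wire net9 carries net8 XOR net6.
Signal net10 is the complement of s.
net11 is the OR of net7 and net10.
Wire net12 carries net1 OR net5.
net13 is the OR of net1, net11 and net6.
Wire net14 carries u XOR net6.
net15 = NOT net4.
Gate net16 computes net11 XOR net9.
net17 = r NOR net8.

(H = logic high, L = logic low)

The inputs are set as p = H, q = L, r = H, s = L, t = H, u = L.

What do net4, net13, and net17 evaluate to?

net4 = L; net13 = H; net17 = L

net1 = p OR t OR u = H OR H OR L = H
net2 = NOT q = NOT L = H
net3 = s NOR net2 = L NOR H = L
net4 = NOT net2 = NOT H = L
net6 = u XNOR net1 = L XNOR H = L
net7 = net1 NOR net4 = H NOR L = L
net8 = net7 XOR net3 = L XOR L = L
net10 = NOT s = NOT L = H
net11 = net7 OR net10 = L OR H = H
net13 = net1 OR net11 OR net6 = H OR H OR L = H
net17 = r NOR net8 = H NOR L = L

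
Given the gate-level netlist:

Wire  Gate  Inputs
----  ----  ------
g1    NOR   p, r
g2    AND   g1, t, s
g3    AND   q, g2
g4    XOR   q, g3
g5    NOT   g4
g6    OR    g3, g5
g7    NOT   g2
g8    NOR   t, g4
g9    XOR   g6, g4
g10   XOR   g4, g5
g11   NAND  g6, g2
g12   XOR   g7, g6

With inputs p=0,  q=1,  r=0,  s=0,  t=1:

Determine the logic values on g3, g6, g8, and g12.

g1 = p NOR r = 0 NOR 0 = 1
g2 = g1 AND t AND s = 1 AND 1 AND 0 = 0
g3 = q AND g2 = 1 AND 0 = 0
g4 = q XOR g3 = 1 XOR 0 = 1
g5 = NOT g4 = NOT 1 = 0
g6 = g3 OR g5 = 0 OR 0 = 0
g7 = NOT g2 = NOT 0 = 1
g8 = t NOR g4 = 1 NOR 1 = 0
g12 = g7 XOR g6 = 1 XOR 0 = 1

g3 = 0, g6 = 0, g8 = 0, g12 = 1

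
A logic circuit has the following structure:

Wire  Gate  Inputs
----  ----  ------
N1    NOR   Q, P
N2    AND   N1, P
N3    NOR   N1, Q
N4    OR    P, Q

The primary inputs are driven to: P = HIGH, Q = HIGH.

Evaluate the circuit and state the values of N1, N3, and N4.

N1 = Q NOR P = HIGH NOR HIGH = LOW
N3 = N1 NOR Q = LOW NOR HIGH = LOW
N4 = P OR Q = HIGH OR HIGH = HIGH

N1 = LOW  N3 = LOW  N4 = HIGH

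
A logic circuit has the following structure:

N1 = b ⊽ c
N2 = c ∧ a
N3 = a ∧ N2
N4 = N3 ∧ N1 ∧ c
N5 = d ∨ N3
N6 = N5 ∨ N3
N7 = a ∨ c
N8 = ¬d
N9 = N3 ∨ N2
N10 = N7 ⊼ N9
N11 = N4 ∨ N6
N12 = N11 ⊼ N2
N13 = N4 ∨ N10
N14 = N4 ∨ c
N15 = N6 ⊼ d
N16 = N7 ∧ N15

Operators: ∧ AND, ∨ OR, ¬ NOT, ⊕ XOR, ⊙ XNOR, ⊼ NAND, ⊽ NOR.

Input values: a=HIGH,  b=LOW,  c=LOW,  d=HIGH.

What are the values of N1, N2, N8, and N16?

N1 = HIGH, N2 = LOW, N8 = LOW, N16 = LOW

N1 = b NOR c = LOW NOR LOW = HIGH
N2 = c AND a = LOW AND HIGH = LOW
N3 = a AND N2 = HIGH AND LOW = LOW
N5 = d OR N3 = HIGH OR LOW = HIGH
N6 = N5 OR N3 = HIGH OR LOW = HIGH
N7 = a OR c = HIGH OR LOW = HIGH
N8 = NOT d = NOT HIGH = LOW
N15 = N6 NAND d = HIGH NAND HIGH = LOW
N16 = N7 AND N15 = HIGH AND LOW = LOW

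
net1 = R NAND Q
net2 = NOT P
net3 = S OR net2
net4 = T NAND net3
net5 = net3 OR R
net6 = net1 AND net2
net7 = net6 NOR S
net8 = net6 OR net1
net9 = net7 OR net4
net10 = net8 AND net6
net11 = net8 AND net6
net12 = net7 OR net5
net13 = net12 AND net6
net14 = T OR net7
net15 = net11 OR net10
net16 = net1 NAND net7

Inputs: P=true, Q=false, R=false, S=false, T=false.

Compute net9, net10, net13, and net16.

net1 = R NAND Q = false NAND false = true
net2 = NOT P = NOT true = false
net3 = S OR net2 = false OR false = false
net4 = T NAND net3 = false NAND false = true
net5 = net3 OR R = false OR false = false
net6 = net1 AND net2 = true AND false = false
net7 = net6 NOR S = false NOR false = true
net8 = net6 OR net1 = false OR true = true
net9 = net7 OR net4 = true OR true = true
net10 = net8 AND net6 = true AND false = false
net12 = net7 OR net5 = true OR false = true
net13 = net12 AND net6 = true AND false = false
net16 = net1 NAND net7 = true NAND true = false

net9 = true  net10 = false  net13 = false  net16 = false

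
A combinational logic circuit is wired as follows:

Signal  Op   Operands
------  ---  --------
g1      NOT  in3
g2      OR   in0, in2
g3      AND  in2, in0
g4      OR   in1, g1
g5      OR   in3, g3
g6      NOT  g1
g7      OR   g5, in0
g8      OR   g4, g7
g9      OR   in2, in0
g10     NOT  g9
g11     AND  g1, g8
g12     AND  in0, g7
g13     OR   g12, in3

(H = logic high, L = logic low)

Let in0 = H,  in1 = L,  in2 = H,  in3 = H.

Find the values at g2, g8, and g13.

g1 = NOT in3 = NOT H = L
g2 = in0 OR in2 = H OR H = H
g3 = in2 AND in0 = H AND H = H
g4 = in1 OR g1 = L OR L = L
g5 = in3 OR g3 = H OR H = H
g7 = g5 OR in0 = H OR H = H
g8 = g4 OR g7 = L OR H = H
g12 = in0 AND g7 = H AND H = H
g13 = g12 OR in3 = H OR H = H

g2 = H, g8 = H, g13 = H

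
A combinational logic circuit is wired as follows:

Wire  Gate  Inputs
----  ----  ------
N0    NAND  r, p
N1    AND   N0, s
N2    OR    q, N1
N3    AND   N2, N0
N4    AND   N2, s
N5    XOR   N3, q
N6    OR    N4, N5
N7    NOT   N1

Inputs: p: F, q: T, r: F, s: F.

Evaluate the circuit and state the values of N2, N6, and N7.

N0 = r NAND p = F NAND F = T
N1 = N0 AND s = T AND F = F
N2 = q OR N1 = T OR F = T
N3 = N2 AND N0 = T AND T = T
N4 = N2 AND s = T AND F = F
N5 = N3 XOR q = T XOR T = F
N6 = N4 OR N5 = F OR F = F
N7 = NOT N1 = NOT F = T

N2 = T  N6 = F  N7 = T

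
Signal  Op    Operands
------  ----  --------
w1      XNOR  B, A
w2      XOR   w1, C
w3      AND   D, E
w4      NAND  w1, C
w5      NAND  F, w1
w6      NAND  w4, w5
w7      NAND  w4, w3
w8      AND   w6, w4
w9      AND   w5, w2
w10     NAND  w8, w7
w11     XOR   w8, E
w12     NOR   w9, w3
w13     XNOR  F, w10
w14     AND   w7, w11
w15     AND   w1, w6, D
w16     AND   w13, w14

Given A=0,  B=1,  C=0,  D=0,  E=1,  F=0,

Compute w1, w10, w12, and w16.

w1 = B XNOR A = 1 XNOR 0 = 0
w2 = w1 XOR C = 0 XOR 0 = 0
w3 = D AND E = 0 AND 1 = 0
w4 = w1 NAND C = 0 NAND 0 = 1
w5 = F NAND w1 = 0 NAND 0 = 1
w6 = w4 NAND w5 = 1 NAND 1 = 0
w7 = w4 NAND w3 = 1 NAND 0 = 1
w8 = w6 AND w4 = 0 AND 1 = 0
w9 = w5 AND w2 = 1 AND 0 = 0
w10 = w8 NAND w7 = 0 NAND 1 = 1
w11 = w8 XOR E = 0 XOR 1 = 1
w12 = w9 NOR w3 = 0 NOR 0 = 1
w13 = F XNOR w10 = 0 XNOR 1 = 0
w14 = w7 AND w11 = 1 AND 1 = 1
w16 = w13 AND w14 = 0 AND 1 = 0

w1 = 0  w10 = 1  w12 = 1  w16 = 0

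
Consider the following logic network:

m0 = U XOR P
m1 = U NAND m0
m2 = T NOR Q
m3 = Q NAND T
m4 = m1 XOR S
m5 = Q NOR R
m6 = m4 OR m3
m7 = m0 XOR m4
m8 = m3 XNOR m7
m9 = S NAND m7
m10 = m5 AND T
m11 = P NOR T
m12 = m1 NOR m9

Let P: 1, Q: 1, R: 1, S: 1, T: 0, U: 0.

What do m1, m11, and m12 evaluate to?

m1 = 1, m11 = 0, m12 = 0

m0 = U XOR P = 0 XOR 1 = 1
m1 = U NAND m0 = 0 NAND 1 = 1
m4 = m1 XOR S = 1 XOR 1 = 0
m7 = m0 XOR m4 = 1 XOR 0 = 1
m9 = S NAND m7 = 1 NAND 1 = 0
m11 = P NOR T = 1 NOR 0 = 0
m12 = m1 NOR m9 = 1 NOR 0 = 0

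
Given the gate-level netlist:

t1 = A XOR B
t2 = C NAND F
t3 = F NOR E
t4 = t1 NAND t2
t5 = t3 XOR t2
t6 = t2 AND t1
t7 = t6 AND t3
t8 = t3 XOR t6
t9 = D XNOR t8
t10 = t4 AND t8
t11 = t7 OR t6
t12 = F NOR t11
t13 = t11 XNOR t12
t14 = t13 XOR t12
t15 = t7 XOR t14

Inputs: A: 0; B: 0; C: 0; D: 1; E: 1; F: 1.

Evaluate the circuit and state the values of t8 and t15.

t1 = A XOR B = 0 XOR 0 = 0
t2 = C NAND F = 0 NAND 1 = 1
t3 = F NOR E = 1 NOR 1 = 0
t6 = t2 AND t1 = 1 AND 0 = 0
t7 = t6 AND t3 = 0 AND 0 = 0
t8 = t3 XOR t6 = 0 XOR 0 = 0
t11 = t7 OR t6 = 0 OR 0 = 0
t12 = F NOR t11 = 1 NOR 0 = 0
t13 = t11 XNOR t12 = 0 XNOR 0 = 1
t14 = t13 XOR t12 = 1 XOR 0 = 1
t15 = t7 XOR t14 = 0 XOR 1 = 1

t8 = 0, t15 = 1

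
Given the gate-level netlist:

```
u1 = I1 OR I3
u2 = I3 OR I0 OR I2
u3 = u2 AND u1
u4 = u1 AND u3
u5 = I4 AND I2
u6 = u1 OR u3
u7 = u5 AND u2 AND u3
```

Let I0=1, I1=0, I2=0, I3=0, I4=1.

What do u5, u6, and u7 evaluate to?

u5 = 0; u6 = 0; u7 = 0

u1 = I1 OR I3 = 0 OR 0 = 0
u2 = I3 OR I0 OR I2 = 0 OR 1 OR 0 = 1
u3 = u2 AND u1 = 1 AND 0 = 0
u5 = I4 AND I2 = 1 AND 0 = 0
u6 = u1 OR u3 = 0 OR 0 = 0
u7 = u5 AND u2 AND u3 = 0 AND 1 AND 0 = 0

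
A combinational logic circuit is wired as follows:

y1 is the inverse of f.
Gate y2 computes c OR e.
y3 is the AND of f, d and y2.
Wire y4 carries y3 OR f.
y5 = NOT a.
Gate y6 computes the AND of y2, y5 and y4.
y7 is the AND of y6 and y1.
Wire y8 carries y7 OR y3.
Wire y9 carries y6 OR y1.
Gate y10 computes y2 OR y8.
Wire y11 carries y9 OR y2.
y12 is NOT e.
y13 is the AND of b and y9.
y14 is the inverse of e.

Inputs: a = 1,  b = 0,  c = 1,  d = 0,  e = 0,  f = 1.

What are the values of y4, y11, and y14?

y1 = NOT f = NOT 1 = 0
y2 = c OR e = 1 OR 0 = 1
y3 = f AND d AND y2 = 1 AND 0 AND 1 = 0
y4 = y3 OR f = 0 OR 1 = 1
y5 = NOT a = NOT 1 = 0
y6 = y2 AND y5 AND y4 = 1 AND 0 AND 1 = 0
y9 = y6 OR y1 = 0 OR 0 = 0
y11 = y9 OR y2 = 0 OR 1 = 1
y14 = NOT e = NOT 0 = 1

y4 = 1, y11 = 1, y14 = 1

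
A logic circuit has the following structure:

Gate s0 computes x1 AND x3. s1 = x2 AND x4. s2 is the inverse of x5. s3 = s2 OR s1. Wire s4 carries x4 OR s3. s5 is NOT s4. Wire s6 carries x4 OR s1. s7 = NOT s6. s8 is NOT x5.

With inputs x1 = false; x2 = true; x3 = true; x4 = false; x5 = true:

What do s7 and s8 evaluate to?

s1 = x2 AND x4 = true AND false = false
s6 = x4 OR s1 = false OR false = false
s7 = NOT s6 = NOT false = true
s8 = NOT x5 = NOT true = false

s7 = true, s8 = false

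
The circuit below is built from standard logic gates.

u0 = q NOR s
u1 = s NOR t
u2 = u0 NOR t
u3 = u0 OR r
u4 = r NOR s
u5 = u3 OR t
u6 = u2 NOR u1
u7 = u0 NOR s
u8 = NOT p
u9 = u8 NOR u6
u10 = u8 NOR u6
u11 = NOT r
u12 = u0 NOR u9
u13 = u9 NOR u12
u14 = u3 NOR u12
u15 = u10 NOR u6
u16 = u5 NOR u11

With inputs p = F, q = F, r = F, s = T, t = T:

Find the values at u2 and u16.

u0 = q NOR s = F NOR T = F
u2 = u0 NOR t = F NOR T = F
u3 = u0 OR r = F OR F = F
u5 = u3 OR t = F OR T = T
u11 = NOT r = NOT F = T
u16 = u5 NOR u11 = T NOR T = F

u2 = F, u16 = F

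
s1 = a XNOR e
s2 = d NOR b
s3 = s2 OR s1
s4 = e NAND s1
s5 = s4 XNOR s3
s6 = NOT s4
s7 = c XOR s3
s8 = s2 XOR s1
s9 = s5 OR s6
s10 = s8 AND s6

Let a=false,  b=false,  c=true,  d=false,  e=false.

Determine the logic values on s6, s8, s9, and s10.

s6 = false; s8 = false; s9 = true; s10 = false

s1 = a XNOR e = false XNOR false = true
s2 = d NOR b = false NOR false = true
s3 = s2 OR s1 = true OR true = true
s4 = e NAND s1 = false NAND true = true
s5 = s4 XNOR s3 = true XNOR true = true
s6 = NOT s4 = NOT true = false
s8 = s2 XOR s1 = true XOR true = false
s9 = s5 OR s6 = true OR false = true
s10 = s8 AND s6 = false AND false = false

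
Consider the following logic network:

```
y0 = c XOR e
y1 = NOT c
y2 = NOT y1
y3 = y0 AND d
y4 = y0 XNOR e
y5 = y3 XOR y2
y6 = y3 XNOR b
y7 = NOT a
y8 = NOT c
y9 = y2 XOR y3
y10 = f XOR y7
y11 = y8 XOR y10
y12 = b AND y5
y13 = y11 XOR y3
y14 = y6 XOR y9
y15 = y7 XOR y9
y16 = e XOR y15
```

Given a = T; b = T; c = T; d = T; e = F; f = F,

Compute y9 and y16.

y9 = F; y16 = F

y0 = c XOR e = T XOR F = T
y1 = NOT c = NOT T = F
y2 = NOT y1 = NOT F = T
y3 = y0 AND d = T AND T = T
y7 = NOT a = NOT T = F
y9 = y2 XOR y3 = T XOR T = F
y15 = y7 XOR y9 = F XOR F = F
y16 = e XOR y15 = F XOR F = F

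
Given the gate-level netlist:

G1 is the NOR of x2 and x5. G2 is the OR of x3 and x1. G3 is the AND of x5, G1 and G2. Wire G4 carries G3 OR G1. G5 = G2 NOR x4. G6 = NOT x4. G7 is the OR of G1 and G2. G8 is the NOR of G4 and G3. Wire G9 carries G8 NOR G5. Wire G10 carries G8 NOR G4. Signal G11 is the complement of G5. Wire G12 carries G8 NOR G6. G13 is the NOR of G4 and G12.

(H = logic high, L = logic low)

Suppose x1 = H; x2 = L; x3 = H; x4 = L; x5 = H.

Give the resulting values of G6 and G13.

G6 = H  G13 = H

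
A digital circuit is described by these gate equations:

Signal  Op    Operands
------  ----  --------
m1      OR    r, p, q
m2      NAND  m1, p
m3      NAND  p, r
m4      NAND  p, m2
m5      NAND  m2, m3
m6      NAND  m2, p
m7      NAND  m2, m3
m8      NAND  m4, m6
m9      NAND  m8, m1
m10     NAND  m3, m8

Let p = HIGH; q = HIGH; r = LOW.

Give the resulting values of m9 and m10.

m1 = r OR p OR q = LOW OR HIGH OR HIGH = HIGH
m2 = m1 NAND p = HIGH NAND HIGH = LOW
m3 = p NAND r = HIGH NAND LOW = HIGH
m4 = p NAND m2 = HIGH NAND LOW = HIGH
m6 = m2 NAND p = LOW NAND HIGH = HIGH
m8 = m4 NAND m6 = HIGH NAND HIGH = LOW
m9 = m8 NAND m1 = LOW NAND HIGH = HIGH
m10 = m3 NAND m8 = HIGH NAND LOW = HIGH

m9 = HIGH  m10 = HIGH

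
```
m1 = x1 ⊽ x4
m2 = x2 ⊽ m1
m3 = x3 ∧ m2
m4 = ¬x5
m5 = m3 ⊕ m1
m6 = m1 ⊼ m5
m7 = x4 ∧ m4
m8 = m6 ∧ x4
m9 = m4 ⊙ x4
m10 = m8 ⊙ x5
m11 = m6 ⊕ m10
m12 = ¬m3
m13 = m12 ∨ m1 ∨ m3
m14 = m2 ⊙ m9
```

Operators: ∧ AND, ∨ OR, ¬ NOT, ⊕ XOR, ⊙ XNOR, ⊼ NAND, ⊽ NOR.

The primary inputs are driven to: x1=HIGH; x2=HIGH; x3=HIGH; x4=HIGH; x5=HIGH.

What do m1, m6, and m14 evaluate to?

m1 = LOW  m6 = HIGH  m14 = HIGH

m1 = x1 NOR x4 = HIGH NOR HIGH = LOW
m2 = x2 NOR m1 = HIGH NOR LOW = LOW
m3 = x3 AND m2 = HIGH AND LOW = LOW
m4 = NOT x5 = NOT HIGH = LOW
m5 = m3 XOR m1 = LOW XOR LOW = LOW
m6 = m1 NAND m5 = LOW NAND LOW = HIGH
m9 = m4 XNOR x4 = LOW XNOR HIGH = LOW
m14 = m2 XNOR m9 = LOW XNOR LOW = HIGH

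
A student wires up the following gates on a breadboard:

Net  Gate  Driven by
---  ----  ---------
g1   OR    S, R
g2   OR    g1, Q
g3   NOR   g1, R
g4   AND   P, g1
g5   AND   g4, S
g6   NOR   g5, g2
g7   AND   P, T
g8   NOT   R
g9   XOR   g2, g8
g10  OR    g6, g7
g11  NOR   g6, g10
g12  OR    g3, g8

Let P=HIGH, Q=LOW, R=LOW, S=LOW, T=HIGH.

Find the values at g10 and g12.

g10 = HIGH; g12 = HIGH

g1 = S OR R = LOW OR LOW = LOW
g2 = g1 OR Q = LOW OR LOW = LOW
g3 = g1 NOR R = LOW NOR LOW = HIGH
g4 = P AND g1 = HIGH AND LOW = LOW
g5 = g4 AND S = LOW AND LOW = LOW
g6 = g5 NOR g2 = LOW NOR LOW = HIGH
g7 = P AND T = HIGH AND HIGH = HIGH
g8 = NOT R = NOT LOW = HIGH
g10 = g6 OR g7 = HIGH OR HIGH = HIGH
g12 = g3 OR g8 = HIGH OR HIGH = HIGH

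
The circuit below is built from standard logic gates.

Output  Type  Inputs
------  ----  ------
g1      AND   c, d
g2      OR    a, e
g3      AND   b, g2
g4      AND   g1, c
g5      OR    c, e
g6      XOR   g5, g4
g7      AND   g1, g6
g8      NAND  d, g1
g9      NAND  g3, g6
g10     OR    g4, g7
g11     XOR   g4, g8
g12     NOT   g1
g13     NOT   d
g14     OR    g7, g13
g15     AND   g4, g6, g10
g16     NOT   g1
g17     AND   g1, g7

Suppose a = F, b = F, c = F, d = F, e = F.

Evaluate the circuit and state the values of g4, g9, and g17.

g4 = F, g9 = T, g17 = F

g1 = c AND d = F AND F = F
g2 = a OR e = F OR F = F
g3 = b AND g2 = F AND F = F
g4 = g1 AND c = F AND F = F
g5 = c OR e = F OR F = F
g6 = g5 XOR g4 = F XOR F = F
g7 = g1 AND g6 = F AND F = F
g9 = g3 NAND g6 = F NAND F = T
g17 = g1 AND g7 = F AND F = F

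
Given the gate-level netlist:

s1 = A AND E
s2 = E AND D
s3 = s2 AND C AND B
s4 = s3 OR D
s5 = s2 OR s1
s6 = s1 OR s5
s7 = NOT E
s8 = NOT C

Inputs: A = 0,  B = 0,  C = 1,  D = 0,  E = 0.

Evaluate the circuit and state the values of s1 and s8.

s1 = 0  s8 = 0

s1 = A AND E = 0 AND 0 = 0
s8 = NOT C = NOT 1 = 0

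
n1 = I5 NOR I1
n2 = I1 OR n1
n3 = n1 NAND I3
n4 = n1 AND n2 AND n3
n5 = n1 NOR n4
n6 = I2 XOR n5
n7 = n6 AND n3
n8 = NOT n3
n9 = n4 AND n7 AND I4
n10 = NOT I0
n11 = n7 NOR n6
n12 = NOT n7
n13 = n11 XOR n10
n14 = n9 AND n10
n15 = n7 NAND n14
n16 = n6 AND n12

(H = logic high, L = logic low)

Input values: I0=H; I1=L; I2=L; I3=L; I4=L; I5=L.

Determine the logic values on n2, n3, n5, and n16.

n1 = I5 NOR I1 = L NOR L = H
n2 = I1 OR n1 = L OR H = H
n3 = n1 NAND I3 = H NAND L = H
n4 = n1 AND n2 AND n3 = H AND H AND H = H
n5 = n1 NOR n4 = H NOR H = L
n6 = I2 XOR n5 = L XOR L = L
n7 = n6 AND n3 = L AND H = L
n12 = NOT n7 = NOT L = H
n16 = n6 AND n12 = L AND H = L

n2 = H; n3 = H; n5 = L; n16 = L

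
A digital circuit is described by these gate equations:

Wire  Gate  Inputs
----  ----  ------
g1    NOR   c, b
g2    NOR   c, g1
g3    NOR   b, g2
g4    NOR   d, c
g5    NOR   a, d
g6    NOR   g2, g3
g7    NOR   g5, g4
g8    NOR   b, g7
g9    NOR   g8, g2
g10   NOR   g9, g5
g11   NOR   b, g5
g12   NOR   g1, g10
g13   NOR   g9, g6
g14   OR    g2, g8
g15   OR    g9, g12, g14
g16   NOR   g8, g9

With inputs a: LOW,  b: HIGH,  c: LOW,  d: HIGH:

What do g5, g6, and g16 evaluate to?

g1 = c NOR b = LOW NOR HIGH = LOW
g2 = c NOR g1 = LOW NOR LOW = HIGH
g3 = b NOR g2 = HIGH NOR HIGH = LOW
g4 = d NOR c = HIGH NOR LOW = LOW
g5 = a NOR d = LOW NOR HIGH = LOW
g6 = g2 NOR g3 = HIGH NOR LOW = LOW
g7 = g5 NOR g4 = LOW NOR LOW = HIGH
g8 = b NOR g7 = HIGH NOR HIGH = LOW
g9 = g8 NOR g2 = LOW NOR HIGH = LOW
g16 = g8 NOR g9 = LOW NOR LOW = HIGH

g5 = LOW, g6 = LOW, g16 = HIGH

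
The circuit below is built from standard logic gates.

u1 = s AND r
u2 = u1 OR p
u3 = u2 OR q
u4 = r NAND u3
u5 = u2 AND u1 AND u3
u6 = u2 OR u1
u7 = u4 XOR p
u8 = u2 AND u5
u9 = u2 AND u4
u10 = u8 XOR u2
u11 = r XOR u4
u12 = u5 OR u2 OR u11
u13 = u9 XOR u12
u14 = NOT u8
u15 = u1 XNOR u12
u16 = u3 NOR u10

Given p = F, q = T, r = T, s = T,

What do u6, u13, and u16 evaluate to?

u6 = T; u13 = T; u16 = F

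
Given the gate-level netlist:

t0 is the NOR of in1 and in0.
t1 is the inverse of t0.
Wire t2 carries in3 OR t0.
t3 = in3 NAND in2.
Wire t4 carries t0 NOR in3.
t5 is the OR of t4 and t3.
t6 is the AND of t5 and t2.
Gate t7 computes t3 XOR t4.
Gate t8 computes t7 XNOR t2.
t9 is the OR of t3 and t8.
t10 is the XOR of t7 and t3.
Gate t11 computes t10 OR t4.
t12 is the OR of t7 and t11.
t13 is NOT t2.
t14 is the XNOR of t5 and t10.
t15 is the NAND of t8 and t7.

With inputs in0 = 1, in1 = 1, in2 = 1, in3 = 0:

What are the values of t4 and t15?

t4 = 1, t15 = 1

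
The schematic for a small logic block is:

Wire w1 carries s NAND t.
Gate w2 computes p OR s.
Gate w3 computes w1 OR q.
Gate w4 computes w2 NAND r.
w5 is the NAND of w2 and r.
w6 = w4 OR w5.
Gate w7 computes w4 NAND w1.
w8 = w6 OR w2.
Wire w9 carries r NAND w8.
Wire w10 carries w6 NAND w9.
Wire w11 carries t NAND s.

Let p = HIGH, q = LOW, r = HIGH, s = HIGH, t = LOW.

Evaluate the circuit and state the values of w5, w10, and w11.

w5 = LOW, w10 = HIGH, w11 = HIGH

w2 = p OR s = HIGH OR HIGH = HIGH
w4 = w2 NAND r = HIGH NAND HIGH = LOW
w5 = w2 NAND r = HIGH NAND HIGH = LOW
w6 = w4 OR w5 = LOW OR LOW = LOW
w8 = w6 OR w2 = LOW OR HIGH = HIGH
w9 = r NAND w8 = HIGH NAND HIGH = LOW
w10 = w6 NAND w9 = LOW NAND LOW = HIGH
w11 = t NAND s = LOW NAND HIGH = HIGH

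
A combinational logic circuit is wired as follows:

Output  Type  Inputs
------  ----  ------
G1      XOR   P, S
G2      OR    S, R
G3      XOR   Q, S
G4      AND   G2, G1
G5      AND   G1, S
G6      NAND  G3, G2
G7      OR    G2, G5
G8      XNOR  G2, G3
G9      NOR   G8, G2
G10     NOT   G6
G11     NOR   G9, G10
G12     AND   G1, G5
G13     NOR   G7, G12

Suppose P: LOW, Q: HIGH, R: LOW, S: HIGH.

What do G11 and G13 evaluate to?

G1 = P XOR S = LOW XOR HIGH = HIGH
G2 = S OR R = HIGH OR LOW = HIGH
G3 = Q XOR S = HIGH XOR HIGH = LOW
G5 = G1 AND S = HIGH AND HIGH = HIGH
G6 = G3 NAND G2 = LOW NAND HIGH = HIGH
G7 = G2 OR G5 = HIGH OR HIGH = HIGH
G8 = G2 XNOR G3 = HIGH XNOR LOW = LOW
G9 = G8 NOR G2 = LOW NOR HIGH = LOW
G10 = NOT G6 = NOT HIGH = LOW
G11 = G9 NOR G10 = LOW NOR LOW = HIGH
G12 = G1 AND G5 = HIGH AND HIGH = HIGH
G13 = G7 NOR G12 = HIGH NOR HIGH = LOW

G11 = HIGH; G13 = LOW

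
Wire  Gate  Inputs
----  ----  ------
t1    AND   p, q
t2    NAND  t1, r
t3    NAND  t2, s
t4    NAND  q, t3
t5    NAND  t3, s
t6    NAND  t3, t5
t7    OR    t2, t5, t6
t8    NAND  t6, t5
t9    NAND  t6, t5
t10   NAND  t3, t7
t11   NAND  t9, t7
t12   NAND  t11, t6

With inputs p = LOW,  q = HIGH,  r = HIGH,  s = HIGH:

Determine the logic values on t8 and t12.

t8 = LOW, t12 = LOW

t1 = p AND q = LOW AND HIGH = LOW
t2 = t1 NAND r = LOW NAND HIGH = HIGH
t3 = t2 NAND s = HIGH NAND HIGH = LOW
t5 = t3 NAND s = LOW NAND HIGH = HIGH
t6 = t3 NAND t5 = LOW NAND HIGH = HIGH
t7 = t2 OR t5 OR t6 = HIGH OR HIGH OR HIGH = HIGH
t8 = t6 NAND t5 = HIGH NAND HIGH = LOW
t9 = t6 NAND t5 = HIGH NAND HIGH = LOW
t11 = t9 NAND t7 = LOW NAND HIGH = HIGH
t12 = t11 NAND t6 = HIGH NAND HIGH = LOW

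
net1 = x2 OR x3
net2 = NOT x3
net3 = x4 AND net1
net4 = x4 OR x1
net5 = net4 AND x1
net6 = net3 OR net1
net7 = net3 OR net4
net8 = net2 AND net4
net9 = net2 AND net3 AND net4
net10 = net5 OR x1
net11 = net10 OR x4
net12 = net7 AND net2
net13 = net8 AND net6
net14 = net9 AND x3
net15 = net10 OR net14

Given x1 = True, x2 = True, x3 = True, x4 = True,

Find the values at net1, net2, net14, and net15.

net1 = True, net2 = False, net14 = False, net15 = True

net1 = x2 OR x3 = True OR True = True
net2 = NOT x3 = NOT True = False
net3 = x4 AND net1 = True AND True = True
net4 = x4 OR x1 = True OR True = True
net5 = net4 AND x1 = True AND True = True
net9 = net2 AND net3 AND net4 = False AND True AND True = False
net10 = net5 OR x1 = True OR True = True
net14 = net9 AND x3 = False AND True = False
net15 = net10 OR net14 = True OR False = True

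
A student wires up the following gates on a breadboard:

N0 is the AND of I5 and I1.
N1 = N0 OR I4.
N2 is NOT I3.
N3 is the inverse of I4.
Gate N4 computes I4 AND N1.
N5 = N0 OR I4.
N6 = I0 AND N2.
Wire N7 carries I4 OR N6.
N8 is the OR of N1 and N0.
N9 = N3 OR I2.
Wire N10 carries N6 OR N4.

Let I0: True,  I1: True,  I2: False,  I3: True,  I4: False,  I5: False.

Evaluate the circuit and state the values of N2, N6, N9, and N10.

N0 = I5 AND I1 = False AND True = False
N1 = N0 OR I4 = False OR False = False
N2 = NOT I3 = NOT True = False
N3 = NOT I4 = NOT False = True
N4 = I4 AND N1 = False AND False = False
N6 = I0 AND N2 = True AND False = False
N9 = N3 OR I2 = True OR False = True
N10 = N6 OR N4 = False OR False = False

N2 = False, N6 = False, N9 = True, N10 = False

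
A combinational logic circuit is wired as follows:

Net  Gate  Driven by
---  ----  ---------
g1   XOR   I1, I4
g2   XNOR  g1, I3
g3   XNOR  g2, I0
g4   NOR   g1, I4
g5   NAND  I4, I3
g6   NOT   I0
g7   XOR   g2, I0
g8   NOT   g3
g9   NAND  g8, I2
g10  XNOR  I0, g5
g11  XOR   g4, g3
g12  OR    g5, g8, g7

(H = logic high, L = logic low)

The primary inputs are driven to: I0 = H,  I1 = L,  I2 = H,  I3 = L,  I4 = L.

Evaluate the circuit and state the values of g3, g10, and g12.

g1 = I1 XOR I4 = L XOR L = L
g2 = g1 XNOR I3 = L XNOR L = H
g3 = g2 XNOR I0 = H XNOR H = H
g5 = I4 NAND I3 = L NAND L = H
g7 = g2 XOR I0 = H XOR H = L
g8 = NOT g3 = NOT H = L
g10 = I0 XNOR g5 = H XNOR H = H
g12 = g5 OR g8 OR g7 = H OR L OR L = H

g3 = H, g10 = H, g12 = H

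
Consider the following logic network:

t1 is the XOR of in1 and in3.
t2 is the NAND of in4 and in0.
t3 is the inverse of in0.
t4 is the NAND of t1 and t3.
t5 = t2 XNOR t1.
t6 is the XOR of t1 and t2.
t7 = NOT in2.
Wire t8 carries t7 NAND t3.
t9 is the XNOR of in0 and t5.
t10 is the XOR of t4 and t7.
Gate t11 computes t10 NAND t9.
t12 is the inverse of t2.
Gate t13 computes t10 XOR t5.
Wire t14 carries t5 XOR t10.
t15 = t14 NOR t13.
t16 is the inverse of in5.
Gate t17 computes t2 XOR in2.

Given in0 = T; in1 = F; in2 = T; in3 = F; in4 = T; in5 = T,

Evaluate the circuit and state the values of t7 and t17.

t7 = F, t17 = T

t2 = in4 NAND in0 = T NAND T = F
t7 = NOT in2 = NOT T = F
t17 = t2 XOR in2 = F XOR T = T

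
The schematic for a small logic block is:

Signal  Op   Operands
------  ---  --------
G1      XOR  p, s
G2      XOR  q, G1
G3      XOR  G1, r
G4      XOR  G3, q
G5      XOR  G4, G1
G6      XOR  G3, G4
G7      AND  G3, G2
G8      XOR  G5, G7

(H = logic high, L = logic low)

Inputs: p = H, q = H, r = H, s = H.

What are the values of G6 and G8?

G1 = p XOR s = H XOR H = L
G2 = q XOR G1 = H XOR L = H
G3 = G1 XOR r = L XOR H = H
G4 = G3 XOR q = H XOR H = L
G5 = G4 XOR G1 = L XOR L = L
G6 = G3 XOR G4 = H XOR L = H
G7 = G3 AND G2 = H AND H = H
G8 = G5 XOR G7 = L XOR H = H

G6 = H, G8 = H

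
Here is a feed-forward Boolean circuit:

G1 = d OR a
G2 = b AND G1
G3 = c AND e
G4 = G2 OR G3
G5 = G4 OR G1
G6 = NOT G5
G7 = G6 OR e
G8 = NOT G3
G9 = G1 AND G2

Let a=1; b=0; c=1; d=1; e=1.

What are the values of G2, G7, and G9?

G2 = 0  G7 = 1  G9 = 0

G1 = d OR a = 1 OR 1 = 1
G2 = b AND G1 = 0 AND 1 = 0
G3 = c AND e = 1 AND 1 = 1
G4 = G2 OR G3 = 0 OR 1 = 1
G5 = G4 OR G1 = 1 OR 1 = 1
G6 = NOT G5 = NOT 1 = 0
G7 = G6 OR e = 0 OR 1 = 1
G9 = G1 AND G2 = 1 AND 0 = 0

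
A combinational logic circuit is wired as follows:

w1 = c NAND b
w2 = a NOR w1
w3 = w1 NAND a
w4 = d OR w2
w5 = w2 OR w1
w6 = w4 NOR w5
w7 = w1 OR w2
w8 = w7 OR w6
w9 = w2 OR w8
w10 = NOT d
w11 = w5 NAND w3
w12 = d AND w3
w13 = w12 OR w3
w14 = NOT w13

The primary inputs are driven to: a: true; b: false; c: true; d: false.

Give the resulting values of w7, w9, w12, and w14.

w7 = true, w9 = true, w12 = false, w14 = true

w1 = c NAND b = true NAND false = true
w2 = a NOR w1 = true NOR true = false
w3 = w1 NAND a = true NAND true = false
w4 = d OR w2 = false OR false = false
w5 = w2 OR w1 = false OR true = true
w6 = w4 NOR w5 = false NOR true = false
w7 = w1 OR w2 = true OR false = true
w8 = w7 OR w6 = true OR false = true
w9 = w2 OR w8 = false OR true = true
w12 = d AND w3 = false AND false = false
w13 = w12 OR w3 = false OR false = false
w14 = NOT w13 = NOT false = true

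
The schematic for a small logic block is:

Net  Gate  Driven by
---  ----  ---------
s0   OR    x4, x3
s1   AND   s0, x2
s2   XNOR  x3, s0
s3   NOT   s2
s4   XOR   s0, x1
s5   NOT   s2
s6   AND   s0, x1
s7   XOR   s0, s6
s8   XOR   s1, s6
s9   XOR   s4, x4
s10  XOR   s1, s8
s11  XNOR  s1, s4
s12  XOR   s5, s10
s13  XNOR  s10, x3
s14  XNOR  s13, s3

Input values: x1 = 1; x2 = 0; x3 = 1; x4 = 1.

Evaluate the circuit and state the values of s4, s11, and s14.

s0 = x4 OR x3 = 1 OR 1 = 1
s1 = s0 AND x2 = 1 AND 0 = 0
s2 = x3 XNOR s0 = 1 XNOR 1 = 1
s3 = NOT s2 = NOT 1 = 0
s4 = s0 XOR x1 = 1 XOR 1 = 0
s6 = s0 AND x1 = 1 AND 1 = 1
s8 = s1 XOR s6 = 0 XOR 1 = 1
s10 = s1 XOR s8 = 0 XOR 1 = 1
s11 = s1 XNOR s4 = 0 XNOR 0 = 1
s13 = s10 XNOR x3 = 1 XNOR 1 = 1
s14 = s13 XNOR s3 = 1 XNOR 0 = 0

s4 = 0  s11 = 1  s14 = 0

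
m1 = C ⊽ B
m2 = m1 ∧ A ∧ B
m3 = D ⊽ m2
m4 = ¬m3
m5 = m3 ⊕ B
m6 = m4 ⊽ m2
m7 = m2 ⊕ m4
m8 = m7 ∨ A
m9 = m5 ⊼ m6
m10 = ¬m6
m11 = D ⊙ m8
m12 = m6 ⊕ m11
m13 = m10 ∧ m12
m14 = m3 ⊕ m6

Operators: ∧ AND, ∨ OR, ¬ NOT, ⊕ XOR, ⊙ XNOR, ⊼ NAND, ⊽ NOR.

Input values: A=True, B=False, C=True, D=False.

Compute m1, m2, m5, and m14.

m1 = False, m2 = False, m5 = True, m14 = False

m1 = C NOR B = True NOR False = False
m2 = m1 AND A AND B = False AND True AND False = False
m3 = D NOR m2 = False NOR False = True
m4 = NOT m3 = NOT True = False
m5 = m3 XOR B = True XOR False = True
m6 = m4 NOR m2 = False NOR False = True
m14 = m3 XOR m6 = True XOR True = False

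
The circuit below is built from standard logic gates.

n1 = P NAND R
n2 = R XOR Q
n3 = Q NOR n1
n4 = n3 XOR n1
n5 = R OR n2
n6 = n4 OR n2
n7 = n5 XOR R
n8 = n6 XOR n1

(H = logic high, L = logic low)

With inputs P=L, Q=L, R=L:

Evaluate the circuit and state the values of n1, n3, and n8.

n1 = H, n3 = L, n8 = L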